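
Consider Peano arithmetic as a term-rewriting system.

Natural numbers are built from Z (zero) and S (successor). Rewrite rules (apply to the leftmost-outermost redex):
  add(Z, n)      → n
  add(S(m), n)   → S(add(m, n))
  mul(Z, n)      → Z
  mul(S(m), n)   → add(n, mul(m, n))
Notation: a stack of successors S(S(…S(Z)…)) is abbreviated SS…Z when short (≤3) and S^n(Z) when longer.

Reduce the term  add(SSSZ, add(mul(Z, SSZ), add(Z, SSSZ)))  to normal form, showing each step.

  start: add(SSSZ, add(mul(Z, SSZ), add(Z, SSSZ)))
  →1  S(add(SSZ, add(mul(Z, SSZ), add(Z, SSSZ))))
  →2  S(S(add(SZ, add(mul(Z, SSZ), add(Z, SSSZ)))))
  →3  S(S(S(add(Z, add(mul(Z, SSZ), add(Z, SSSZ))))))
  →4  S(S(S(add(mul(Z, SSZ), add(Z, SSSZ)))))
  →5  S(S(S(add(Z, add(Z, SSSZ)))))
  →6  S(S(S(add(Z, SSSZ))))
  →7  S^6(Z)

Answer: normal form = S^6(Z)  (in 7 steps)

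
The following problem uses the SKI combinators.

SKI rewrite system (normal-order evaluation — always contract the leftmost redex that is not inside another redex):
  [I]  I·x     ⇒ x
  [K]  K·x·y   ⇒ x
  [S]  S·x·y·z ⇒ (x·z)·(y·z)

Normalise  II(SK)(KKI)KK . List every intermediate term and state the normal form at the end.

  start: II(SK)(KKI)KK
  [1] I(SK)(KKI)KK
  [2] SK(KKI)KK
  [3] KK(KKIK)K
  [4] KK

Answer: normal form = KK  (in 4 steps)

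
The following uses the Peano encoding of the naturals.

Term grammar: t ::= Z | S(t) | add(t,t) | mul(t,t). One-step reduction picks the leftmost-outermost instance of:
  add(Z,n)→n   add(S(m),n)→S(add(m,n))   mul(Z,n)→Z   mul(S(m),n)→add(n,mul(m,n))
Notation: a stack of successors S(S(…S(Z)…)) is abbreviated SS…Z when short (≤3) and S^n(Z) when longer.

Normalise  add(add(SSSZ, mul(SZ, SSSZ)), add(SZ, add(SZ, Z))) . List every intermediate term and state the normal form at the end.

  start: add(add(SSSZ, mul(SZ, SSSZ)), add(SZ, add(SZ, Z)))
  [1] add(S(add(SSZ, mul(SZ, SSSZ))), add(SZ, add(SZ, Z)))
  [2] S(add(add(SSZ, mul(SZ, SSSZ)), add(SZ, add(SZ, Z))))
  [3] S(add(S(add(SZ, mul(SZ, SSSZ))), add(SZ, add(SZ, Z))))
  [4] S(S(add(add(SZ, mul(SZ, SSSZ)), add(SZ, add(SZ, Z)))))
  [5] S(S(add(S(add(Z, mul(SZ, SSSZ))), add(SZ, add(SZ, Z)))))
  [6] S(S(S(add(add(Z, mul(SZ, SSSZ)), add(SZ, add(SZ, Z))))))
  [7] S(S(S(add(mul(SZ, SSSZ), add(SZ, add(SZ, Z))))))
  [8] S(S(S(add(add(SSSZ, mul(Z, SSSZ)), add(SZ, add(SZ, Z))))))
  [9] S(S(S(add(S(add(SSZ, mul(Z, SSSZ))), add(SZ, add(SZ, Z))))))
  [10] S(S(S(S(add(add(SSZ, mul(Z, SSSZ)), add(SZ, add(SZ, Z)))))))
  [11] S(S(S(S(add(S(add(SZ, mul(Z, SSSZ))), add(SZ, add(SZ, Z)))))))
  [12] S(S(S(S(S(add(add(SZ, mul(Z, SSSZ)), add(SZ, add(SZ, Z))))))))
  [13] S(S(S(S(S(add(S(add(Z, mul(Z, SSSZ))), add(SZ, add(SZ, Z))))))))
  [14] S(S(S(S(S(S(add(add(Z, mul(Z, SSSZ)), add(SZ, add(SZ, Z)))))))))
  [15] S(S(S(S(S(S(add(mul(Z, SSSZ), add(SZ, add(SZ, Z)))))))))
  [16] S(S(S(S(S(S(add(Z, add(SZ, add(SZ, Z)))))))))
  [17] S(S(S(S(S(S(add(SZ, add(SZ, Z))))))))
  [18] S(S(S(S(S(S(S(add(Z, add(SZ, Z)))))))))
  [19] S(S(S(S(S(S(S(add(SZ, Z))))))))
  [20] S(S(S(S(S(S(S(S(add(Z, Z)))))))))
  [21] S^8(Z)

Answer: normal form = S^8(Z)  (in 21 steps)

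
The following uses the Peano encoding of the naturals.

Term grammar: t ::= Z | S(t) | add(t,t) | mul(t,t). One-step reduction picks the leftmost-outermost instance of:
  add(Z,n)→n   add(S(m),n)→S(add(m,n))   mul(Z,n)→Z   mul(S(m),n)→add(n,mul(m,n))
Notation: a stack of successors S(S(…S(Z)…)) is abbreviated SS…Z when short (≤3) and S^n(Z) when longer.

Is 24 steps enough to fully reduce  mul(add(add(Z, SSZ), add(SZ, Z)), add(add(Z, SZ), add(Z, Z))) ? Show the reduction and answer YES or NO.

Answer: NO — after 24 steps the term is S(S(S(add(add(Z, Z), mul(add(Z, Z), add(add(Z, SZ), add(Z, Z))))))), not yet normal

Reduction:
  start: mul(add(add(Z, SSZ), add(SZ, Z)), add(add(Z, SZ), add(Z, Z)))
  [1] mul(add(SSZ, add(SZ, Z)), add(add(Z, SZ), add(Z, Z)))
  [2] mul(S(add(SZ, add(SZ, Z))), add(add(Z, SZ), add(Z, Z)))
  [3] add(add(add(Z, SZ), add(Z, Z)), mul(add(SZ, add(SZ, Z)), add(add(Z, SZ), add(Z, Z))))
  [4] add(add(SZ, add(Z, Z)), mul(add(SZ, add(SZ, Z)), add(add(Z, SZ), add(Z, Z))))
  [5] add(S(add(Z, add(Z, Z))), mul(add(SZ, add(SZ, Z)), add(add(Z, SZ), add(Z, Z))))
  [6] S(add(add(Z, add(Z, Z)), mul(add(SZ, add(SZ, Z)), add(add(Z, SZ), add(Z, Z)))))
  [7] S(add(add(Z, Z), mul(add(SZ, add(SZ, Z)), add(add(Z, SZ), add(Z, Z)))))
  [8] S(add(Z, mul(add(SZ, add(SZ, Z)), add(add(Z, SZ), add(Z, Z)))))
  [9] S(mul(add(SZ, add(SZ, Z)), add(add(Z, SZ), add(Z, Z))))
  [10] S(mul(S(add(Z, add(SZ, Z))), add(add(Z, SZ), add(Z, Z))))
  [11] S(add(add(add(Z, SZ), add(Z, Z)), mul(add(Z, add(SZ, Z)), add(add(Z, SZ), add(Z, Z)))))
  [12] S(add(add(SZ, add(Z, Z)), mul(add(Z, add(SZ, Z)), add(add(Z, SZ), add(Z, Z)))))
  [13] S(add(S(add(Z, add(Z, Z))), mul(add(Z, add(SZ, Z)), add(add(Z, SZ), add(Z, Z)))))
  [14] S(S(add(add(Z, add(Z, Z)), mul(add(Z, add(SZ, Z)), add(add(Z, SZ), add(Z, Z))))))
  [15] S(S(add(add(Z, Z), mul(add(Z, add(SZ, Z)), add(add(Z, SZ), add(Z, Z))))))
  [16] S(S(add(Z, mul(add(Z, add(SZ, Z)), add(add(Z, SZ), add(Z, Z))))))
  [17] S(S(mul(add(Z, add(SZ, Z)), add(add(Z, SZ), add(Z, Z)))))
  [18] S(S(mul(add(SZ, Z), add(add(Z, SZ), add(Z, Z)))))
  [19] S(S(mul(S(add(Z, Z)), add(add(Z, SZ), add(Z, Z)))))
  [20] S(S(add(add(add(Z, SZ), add(Z, Z)), mul(add(Z, Z), add(add(Z, SZ), add(Z, Z))))))
  [21] S(S(add(add(SZ, add(Z, Z)), mul(add(Z, Z), add(add(Z, SZ), add(Z, Z))))))
  [22] S(S(add(S(add(Z, add(Z, Z))), mul(add(Z, Z), add(add(Z, SZ), add(Z, Z))))))
  [23] S(S(S(add(add(Z, add(Z, Z)), mul(add(Z, Z), add(add(Z, SZ), add(Z, Z)))))))
  [24] S(S(S(add(add(Z, Z), mul(add(Z, Z), add(add(Z, SZ), add(Z, Z)))))))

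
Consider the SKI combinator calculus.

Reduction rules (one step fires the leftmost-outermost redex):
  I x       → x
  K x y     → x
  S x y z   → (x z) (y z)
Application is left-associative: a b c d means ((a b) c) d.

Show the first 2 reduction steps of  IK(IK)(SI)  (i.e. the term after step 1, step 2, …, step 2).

  start: IK(IK)(SI)
  step 1: K(IK)(SI)
  step 2: IK

Answer: after 2 steps: IK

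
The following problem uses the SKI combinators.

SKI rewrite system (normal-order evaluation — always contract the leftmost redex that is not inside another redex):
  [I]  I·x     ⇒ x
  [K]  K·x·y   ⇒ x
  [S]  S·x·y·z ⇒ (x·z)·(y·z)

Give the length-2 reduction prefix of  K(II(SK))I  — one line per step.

Answer: after 2 steps: I(SK)

Reduction:
  start: K(II(SK))I
  [1] II(SK)
  [2] I(SK)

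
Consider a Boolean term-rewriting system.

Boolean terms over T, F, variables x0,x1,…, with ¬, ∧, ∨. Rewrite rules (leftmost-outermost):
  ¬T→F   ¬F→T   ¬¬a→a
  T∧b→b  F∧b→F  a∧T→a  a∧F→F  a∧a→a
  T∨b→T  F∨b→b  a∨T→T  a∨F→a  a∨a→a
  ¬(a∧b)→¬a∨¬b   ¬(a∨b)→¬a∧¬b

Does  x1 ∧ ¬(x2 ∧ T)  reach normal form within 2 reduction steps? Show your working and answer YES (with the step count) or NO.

  start: x1 ∧ ¬(x2 ∧ T)
  step 1: x1 ∧ (¬x2 ∨ ¬T)
  step 2: x1 ∧ (¬x2 ∨ F)

Answer: NO — after 2 steps the term is x1 ∧ (¬x2 ∨ F), not yet normal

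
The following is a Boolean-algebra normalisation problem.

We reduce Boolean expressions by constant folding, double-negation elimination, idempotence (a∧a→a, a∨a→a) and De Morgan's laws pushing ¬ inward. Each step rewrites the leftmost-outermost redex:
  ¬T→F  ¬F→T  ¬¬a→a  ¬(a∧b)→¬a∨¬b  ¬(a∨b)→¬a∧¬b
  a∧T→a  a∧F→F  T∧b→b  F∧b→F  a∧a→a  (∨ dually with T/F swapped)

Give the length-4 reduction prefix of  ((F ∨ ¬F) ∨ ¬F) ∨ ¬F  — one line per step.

  start: ((F ∨ ¬F) ∨ ¬F) ∨ ¬F
  →1  (¬F ∨ ¬F) ∨ ¬F
  →2  ¬F ∨ ¬F
  →3  ¬F
  →4  T

Answer: after 4 steps: T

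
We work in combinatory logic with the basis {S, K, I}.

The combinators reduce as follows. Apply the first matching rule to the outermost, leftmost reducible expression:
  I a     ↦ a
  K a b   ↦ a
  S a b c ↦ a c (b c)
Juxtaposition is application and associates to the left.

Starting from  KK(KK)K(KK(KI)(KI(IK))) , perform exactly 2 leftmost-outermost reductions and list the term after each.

  start: KK(KK)K(KK(KI)(KI(IK)))
  step 1: KK(KK(KI)(KI(IK)))
  step 2: K

Answer: after 2 steps: K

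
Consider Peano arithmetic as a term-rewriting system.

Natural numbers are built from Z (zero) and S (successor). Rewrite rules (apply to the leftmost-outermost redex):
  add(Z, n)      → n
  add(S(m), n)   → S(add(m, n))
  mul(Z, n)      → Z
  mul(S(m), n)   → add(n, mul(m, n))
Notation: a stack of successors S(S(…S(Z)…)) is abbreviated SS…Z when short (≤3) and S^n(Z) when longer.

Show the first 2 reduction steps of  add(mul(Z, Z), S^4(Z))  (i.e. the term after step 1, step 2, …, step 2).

  start: add(mul(Z, Z), S^4(Z))
  step 1: add(Z, S^4(Z))
  step 2: S^4(Z)

Answer: after 2 steps: S^4(Z)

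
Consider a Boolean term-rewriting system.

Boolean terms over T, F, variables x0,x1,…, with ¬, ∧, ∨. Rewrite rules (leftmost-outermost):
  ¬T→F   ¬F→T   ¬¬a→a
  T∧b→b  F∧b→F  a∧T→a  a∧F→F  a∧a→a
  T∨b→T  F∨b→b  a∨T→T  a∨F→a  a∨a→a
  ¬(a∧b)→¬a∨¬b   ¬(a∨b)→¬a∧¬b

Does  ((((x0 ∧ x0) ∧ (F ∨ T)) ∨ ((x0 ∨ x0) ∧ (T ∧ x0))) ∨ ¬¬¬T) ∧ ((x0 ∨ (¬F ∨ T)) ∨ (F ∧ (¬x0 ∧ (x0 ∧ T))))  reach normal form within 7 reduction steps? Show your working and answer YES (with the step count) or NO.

Answer: NO — after 7 steps the term is (x0 ∨ ¬¬¬T) ∧ ((x0 ∨ (¬F ∨ T)) ∨ (F ∧ (¬x0 ∧ (x0 ∧ T)))), not yet normal

Derivation:
  start: ((((x0 ∧ x0) ∧ (F ∨ T)) ∨ ((x0 ∨ x0) ∧ (T ∧ x0))) ∨ ¬¬¬T) ∧ ((x0 ∨ (¬F ∨ T)) ∨ (F ∧ (¬x0 ∧ (x0 ∧ T))))
  step 1: (((x0 ∧ (F ∨ T)) ∨ ((x0 ∨ x0) ∧ (T ∧ x0))) ∨ ¬¬¬T) ∧ ((x0 ∨ (¬F ∨ T)) ∨ (F ∧ (¬x0 ∧ (x0 ∧ T))))
  step 2: (((x0 ∧ T) ∨ ((x0 ∨ x0) ∧ (T ∧ x0))) ∨ ¬¬¬T) ∧ ((x0 ∨ (¬F ∨ T)) ∨ (F ∧ (¬x0 ∧ (x0 ∧ T))))
  step 3: ((x0 ∨ ((x0 ∨ x0) ∧ (T ∧ x0))) ∨ ¬¬¬T) ∧ ((x0 ∨ (¬F ∨ T)) ∨ (F ∧ (¬x0 ∧ (x0 ∧ T))))
  step 4: ((x0 ∨ (x0 ∧ (T ∧ x0))) ∨ ¬¬¬T) ∧ ((x0 ∨ (¬F ∨ T)) ∨ (F ∧ (¬x0 ∧ (x0 ∧ T))))
  step 5: ((x0 ∨ (x0 ∧ x0)) ∨ ¬¬¬T) ∧ ((x0 ∨ (¬F ∨ T)) ∨ (F ∧ (¬x0 ∧ (x0 ∧ T))))
  step 6: ((x0 ∨ x0) ∨ ¬¬¬T) ∧ ((x0 ∨ (¬F ∨ T)) ∨ (F ∧ (¬x0 ∧ (x0 ∧ T))))
  step 7: (x0 ∨ ¬¬¬T) ∧ ((x0 ∨ (¬F ∨ T)) ∨ (F ∧ (¬x0 ∧ (x0 ∧ T))))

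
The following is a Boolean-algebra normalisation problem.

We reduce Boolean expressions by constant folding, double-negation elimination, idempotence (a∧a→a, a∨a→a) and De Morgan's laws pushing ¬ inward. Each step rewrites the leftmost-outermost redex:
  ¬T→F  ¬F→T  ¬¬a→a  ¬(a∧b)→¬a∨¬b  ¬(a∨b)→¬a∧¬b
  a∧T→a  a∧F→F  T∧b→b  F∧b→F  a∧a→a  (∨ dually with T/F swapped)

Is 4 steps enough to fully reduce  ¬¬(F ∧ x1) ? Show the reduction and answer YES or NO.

  start: ¬¬(F ∧ x1)
  →1  F ∧ x1
  →2  F

Answer: YES — reaches normal form F in 2 ≤ 4 steps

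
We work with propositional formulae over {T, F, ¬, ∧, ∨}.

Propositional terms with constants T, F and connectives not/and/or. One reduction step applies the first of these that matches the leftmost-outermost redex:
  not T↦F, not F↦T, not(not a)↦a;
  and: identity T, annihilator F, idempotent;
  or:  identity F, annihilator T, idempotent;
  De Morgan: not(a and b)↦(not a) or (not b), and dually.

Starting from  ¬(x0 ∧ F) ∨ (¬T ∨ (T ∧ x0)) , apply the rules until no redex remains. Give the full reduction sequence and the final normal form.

Answer: normal form = T  (in 4 steps)

Derivation:
  start: ¬(x0 ∧ F) ∨ (¬T ∨ (T ∧ x0))
  [1] (¬x0 ∨ ¬F) ∨ (¬T ∨ (T ∧ x0))
  [2] (¬x0 ∨ T) ∨ (¬T ∨ (T ∧ x0))
  [3] T ∨ (¬T ∨ (T ∧ x0))
  [4] T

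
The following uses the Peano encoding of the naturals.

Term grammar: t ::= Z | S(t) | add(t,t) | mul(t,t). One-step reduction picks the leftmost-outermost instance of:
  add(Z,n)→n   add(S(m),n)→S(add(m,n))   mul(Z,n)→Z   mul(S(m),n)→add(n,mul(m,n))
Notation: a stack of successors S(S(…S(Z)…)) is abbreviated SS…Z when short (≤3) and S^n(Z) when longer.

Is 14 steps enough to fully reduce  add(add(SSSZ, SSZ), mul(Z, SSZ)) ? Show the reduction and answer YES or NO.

Answer: YES — reaches normal form S^5(Z) in 11 ≤ 14 steps

Working:
  start: add(add(SSSZ, SSZ), mul(Z, SSZ))
  [1] add(S(add(SSZ, SSZ)), mul(Z, SSZ))
  [2] S(add(add(SSZ, SSZ), mul(Z, SSZ)))
  [3] S(add(S(add(SZ, SSZ)), mul(Z, SSZ)))
  [4] S(S(add(add(SZ, SSZ), mul(Z, SSZ))))
  [5] S(S(add(S(add(Z, SSZ)), mul(Z, SSZ))))
  [6] S(S(S(add(add(Z, SSZ), mul(Z, SSZ)))))
  [7] S(S(S(add(SSZ, mul(Z, SSZ)))))
  [8] S(S(S(S(add(SZ, mul(Z, SSZ))))))
  [9] S(S(S(S(S(add(Z, mul(Z, SSZ)))))))
  [10] S(S(S(S(S(mul(Z, SSZ))))))
  [11] S^5(Z)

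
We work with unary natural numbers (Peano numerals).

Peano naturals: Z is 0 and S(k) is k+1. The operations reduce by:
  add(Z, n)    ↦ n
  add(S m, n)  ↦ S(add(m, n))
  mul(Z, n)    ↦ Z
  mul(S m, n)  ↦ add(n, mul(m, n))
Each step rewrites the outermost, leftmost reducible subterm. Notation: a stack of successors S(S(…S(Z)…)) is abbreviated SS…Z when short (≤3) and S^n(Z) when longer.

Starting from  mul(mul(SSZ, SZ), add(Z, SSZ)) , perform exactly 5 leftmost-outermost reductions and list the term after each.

  start: mul(mul(SSZ, SZ), add(Z, SSZ))
  →1  mul(add(SZ, mul(SZ, SZ)), add(Z, SSZ))
  →2  mul(S(add(Z, mul(SZ, SZ))), add(Z, SSZ))
  →3  add(add(Z, SSZ), mul(add(Z, mul(SZ, SZ)), add(Z, SSZ)))
  →4  add(SSZ, mul(add(Z, mul(SZ, SZ)), add(Z, SSZ)))
  →5  S(add(SZ, mul(add(Z, mul(SZ, SZ)), add(Z, SSZ))))

Answer: after 5 steps: S(add(SZ, mul(add(Z, mul(SZ, SZ)), add(Z, SSZ))))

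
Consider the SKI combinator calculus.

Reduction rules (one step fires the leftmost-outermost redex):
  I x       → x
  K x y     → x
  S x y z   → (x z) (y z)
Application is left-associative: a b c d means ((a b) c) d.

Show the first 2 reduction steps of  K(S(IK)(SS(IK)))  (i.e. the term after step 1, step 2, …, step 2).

  start: K(S(IK)(SS(IK)))
  →1  K(SK(SS(IK)))
  →2  K(SK(SSK))

Answer: after 2 steps: K(SK(SSK))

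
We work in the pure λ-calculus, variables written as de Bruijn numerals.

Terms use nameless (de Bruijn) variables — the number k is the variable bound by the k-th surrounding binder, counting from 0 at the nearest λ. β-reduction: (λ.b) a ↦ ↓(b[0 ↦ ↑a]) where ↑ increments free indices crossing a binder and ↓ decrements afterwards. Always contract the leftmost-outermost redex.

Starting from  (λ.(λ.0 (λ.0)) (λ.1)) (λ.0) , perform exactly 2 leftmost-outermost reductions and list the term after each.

Answer: after 2 steps: (λ.λ.0) (λ.0)

Derivation:
  start: (λ.(λ.0 (λ.0)) (λ.1)) (λ.0)
  [1] (λ.0 (λ.0)) (λ.λ.0)
  [2] (λ.λ.0) (λ.0)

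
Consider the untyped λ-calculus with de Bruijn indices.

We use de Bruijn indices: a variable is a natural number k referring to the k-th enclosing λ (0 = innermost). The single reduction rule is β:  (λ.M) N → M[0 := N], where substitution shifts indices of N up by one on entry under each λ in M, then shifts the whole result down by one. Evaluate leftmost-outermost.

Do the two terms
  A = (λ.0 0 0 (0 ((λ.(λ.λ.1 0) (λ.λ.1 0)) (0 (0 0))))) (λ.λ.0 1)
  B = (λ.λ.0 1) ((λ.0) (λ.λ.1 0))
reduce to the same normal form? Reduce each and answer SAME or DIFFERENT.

Answer: SAME — A ⇓ λ.0 (λ.λ.1 0), B ⇓ λ.0 (λ.λ.1 0)

Derivation:
Term A:
  start: (λ.0 0 0 (0 ((λ.(λ.λ.1 0) (λ.λ.1 0)) (0 (0 0))))) (λ.λ.0 1)
  [1] (λ.λ.0 1) (λ.λ.0 1) (λ.λ.0 1) ((λ.λ.0 1) ((λ.(λ.λ.1 0) (λ.λ.1 0)) ((λ.λ.0 1) ((λ.λ.0 1) (λ.λ.0 1)))))
  [2] (λ.0 (λ.λ.0 1)) (λ.λ.0 1) ((λ.λ.0 1) ((λ.(λ.λ.1 0) (λ.λ.1 0)) ((λ.λ.0 1) ((λ.λ.0 1) (λ.λ.0 1)))))
  [3] (λ.λ.0 1) (λ.λ.0 1) ((λ.λ.0 1) ((λ.(λ.λ.1 0) (λ.λ.1 0)) ((λ.λ.0 1) ((λ.λ.0 1) (λ.λ.0 1)))))
  [4] (λ.0 (λ.λ.0 1)) ((λ.λ.0 1) ((λ.(λ.λ.1 0) (λ.λ.1 0)) ((λ.λ.0 1) ((λ.λ.0 1) (λ.λ.0 1)))))
  [5] (λ.λ.0 1) ((λ.(λ.λ.1 0) (λ.λ.1 0)) ((λ.λ.0 1) ((λ.λ.0 1) (λ.λ.0 1)))) (λ.λ.0 1)
  [6] (λ.0 ((λ.(λ.λ.1 0) (λ.λ.1 0)) ((λ.λ.0 1) ((λ.λ.0 1) (λ.λ.0 1))))) (λ.λ.0 1)
  [7] (λ.λ.0 1) ((λ.(λ.λ.1 0) (λ.λ.1 0)) ((λ.λ.0 1) ((λ.λ.0 1) (λ.λ.0 1))))
  [8] λ.0 ((λ.(λ.λ.1 0) (λ.λ.1 0)) ((λ.λ.0 1) ((λ.λ.0 1) (λ.λ.0 1))))
  [9] λ.0 ((λ.λ.1 0) (λ.λ.1 0))
  [10] λ.0 (λ.(λ.λ.1 0) 0)
  [11] λ.0 (λ.λ.1 0)

Term B:
  start: (λ.λ.0 1) ((λ.0) (λ.λ.1 0))
  [1] λ.0 ((λ.0) (λ.λ.1 0))
  [2] λ.0 (λ.λ.1 0)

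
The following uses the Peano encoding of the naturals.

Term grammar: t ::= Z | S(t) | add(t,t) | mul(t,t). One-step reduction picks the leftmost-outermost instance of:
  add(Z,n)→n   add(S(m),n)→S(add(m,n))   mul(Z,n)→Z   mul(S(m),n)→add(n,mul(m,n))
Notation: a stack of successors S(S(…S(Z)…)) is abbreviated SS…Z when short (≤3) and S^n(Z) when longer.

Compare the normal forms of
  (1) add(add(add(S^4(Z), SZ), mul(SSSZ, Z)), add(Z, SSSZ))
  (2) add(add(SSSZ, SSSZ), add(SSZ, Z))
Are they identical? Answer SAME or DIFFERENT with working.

Answer: SAME — A ⇓ S^8(Z), B ⇓ S^8(Z)

Derivation:
Term A:
  start: add(add(add(S^4(Z), SZ), mul(SSSZ, Z)), add(Z, SSSZ))
  [1] add(add(S(add(SSSZ, SZ)), mul(SSSZ, Z)), add(Z, SSSZ))
  [2] add(S(add(add(SSSZ, SZ), mul(SSSZ, Z))), add(Z, SSSZ))
  [3] S(add(add(add(SSSZ, SZ), mul(SSSZ, Z)), add(Z, SSSZ)))
  [4] S(add(add(S(add(SSZ, SZ)), mul(SSSZ, Z)), add(Z, SSSZ)))
  [5] S(add(S(add(add(SSZ, SZ), mul(SSSZ, Z))), add(Z, SSSZ)))
  [6] S(S(add(add(add(SSZ, SZ), mul(SSSZ, Z)), add(Z, SSSZ))))
  [7] S(S(add(add(S(add(SZ, SZ)), mul(SSSZ, Z)), add(Z, SSSZ))))
  [8] S(S(add(S(add(add(SZ, SZ), mul(SSSZ, Z))), add(Z, SSSZ))))
  [9] S(S(S(add(add(add(SZ, SZ), mul(SSSZ, Z)), add(Z, SSSZ)))))
  [10] S(S(S(add(add(S(add(Z, SZ)), mul(SSSZ, Z)), add(Z, SSSZ)))))
  [11] S(S(S(add(S(add(add(Z, SZ), mul(SSSZ, Z))), add(Z, SSSZ)))))
  [12] S(S(S(S(add(add(add(Z, SZ), mul(SSSZ, Z)), add(Z, SSSZ))))))
  [13] S(S(S(S(add(add(SZ, mul(SSSZ, Z)), add(Z, SSSZ))))))
  [14] S(S(S(S(add(S(add(Z, mul(SSSZ, Z))), add(Z, SSSZ))))))
  [15] S(S(S(S(S(add(add(Z, mul(SSSZ, Z)), add(Z, SSSZ)))))))
  [16] S(S(S(S(S(add(mul(SSSZ, Z), add(Z, SSSZ)))))))
  [17] S(S(S(S(S(add(add(Z, mul(SSZ, Z)), add(Z, SSSZ)))))))
  [18] S(S(S(S(S(add(mul(SSZ, Z), add(Z, SSSZ)))))))
  [19] S(S(S(S(S(add(add(Z, mul(SZ, Z)), add(Z, SSSZ)))))))
  [20] S(S(S(S(S(add(mul(SZ, Z), add(Z, SSSZ)))))))
  [21] S(S(S(S(S(add(add(Z, mul(Z, Z)), add(Z, SSSZ)))))))
  [22] S(S(S(S(S(add(mul(Z, Z), add(Z, SSSZ)))))))
  [23] S(S(S(S(S(add(Z, add(Z, SSSZ)))))))
  [24] S(S(S(S(S(add(Z, SSSZ))))))
  [25] S^8(Z)

Term B:
  start: add(add(SSSZ, SSSZ), add(SSZ, Z))
  [1] add(S(add(SSZ, SSSZ)), add(SSZ, Z))
  [2] S(add(add(SSZ, SSSZ), add(SSZ, Z)))
  [3] S(add(S(add(SZ, SSSZ)), add(SSZ, Z)))
  [4] S(S(add(add(SZ, SSSZ), add(SSZ, Z))))
  [5] S(S(add(S(add(Z, SSSZ)), add(SSZ, Z))))
  [6] S(S(S(add(add(Z, SSSZ), add(SSZ, Z)))))
  [7] S(S(S(add(SSSZ, add(SSZ, Z)))))
  [8] S(S(S(S(add(SSZ, add(SSZ, Z))))))
  [9] S(S(S(S(S(add(SZ, add(SSZ, Z)))))))
  [10] S(S(S(S(S(S(add(Z, add(SSZ, Z))))))))
  [11] S(S(S(S(S(S(add(SSZ, Z)))))))
  [12] S(S(S(S(S(S(S(add(SZ, Z))))))))
  [13] S(S(S(S(S(S(S(S(add(Z, Z)))))))))
  [14] S^8(Z)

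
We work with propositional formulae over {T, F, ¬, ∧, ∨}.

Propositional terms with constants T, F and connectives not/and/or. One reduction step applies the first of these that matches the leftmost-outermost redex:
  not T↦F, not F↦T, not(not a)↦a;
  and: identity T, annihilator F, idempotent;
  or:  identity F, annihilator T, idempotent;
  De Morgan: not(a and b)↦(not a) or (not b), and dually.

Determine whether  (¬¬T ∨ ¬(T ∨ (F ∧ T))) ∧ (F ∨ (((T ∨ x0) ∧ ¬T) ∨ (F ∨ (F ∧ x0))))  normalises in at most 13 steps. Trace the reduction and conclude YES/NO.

Answer: YES — reaches normal form F in 10 ≤ 13 steps

Reduction:
  start: (¬¬T ∨ ¬(T ∨ (F ∧ T))) ∧ (F ∨ (((T ∨ x0) ∧ ¬T) ∨ (F ∨ (F ∧ x0))))
  step 1: (T ∨ ¬(T ∨ (F ∧ T))) ∧ (F ∨ (((T ∨ x0) ∧ ¬T) ∨ (F ∨ (F ∧ x0))))
  step 2: T ∧ (F ∨ (((T ∨ x0) ∧ ¬T) ∨ (F ∨ (F ∧ x0))))
  step 3: F ∨ (((T ∨ x0) ∧ ¬T) ∨ (F ∨ (F ∧ x0)))
  step 4: ((T ∨ x0) ∧ ¬T) ∨ (F ∨ (F ∧ x0))
  step 5: (T ∧ ¬T) ∨ (F ∨ (F ∧ x0))
  step 6: ¬T ∨ (F ∨ (F ∧ x0))
  step 7: F ∨ (F ∨ (F ∧ x0))
  step 8: F ∨ (F ∧ x0)
  step 9: F ∧ x0
  step 10: F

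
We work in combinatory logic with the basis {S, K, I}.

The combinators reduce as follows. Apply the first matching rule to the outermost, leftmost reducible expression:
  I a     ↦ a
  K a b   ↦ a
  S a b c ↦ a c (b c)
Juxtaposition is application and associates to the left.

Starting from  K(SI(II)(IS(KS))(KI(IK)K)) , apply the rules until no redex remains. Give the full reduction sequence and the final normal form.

Answer: normal form = K(S(S(KS)K))  (in 10 steps)

Derivation:
  start: K(SI(II)(IS(KS))(KI(IK)K))
  [1] K(I(IS(KS))(II(IS(KS)))(KI(IK)K))
  [2] K(IS(KS)(II(IS(KS)))(KI(IK)K))
  [3] K(S(KS)(II(IS(KS)))(KI(IK)K))
  [4] K(KS(KI(IK)K)(II(IS(KS))(KI(IK)K)))
  [5] K(S(II(IS(KS))(KI(IK)K)))
  [6] K(S(I(IS(KS))(KI(IK)K)))
  [7] K(S(IS(KS)(KI(IK)K)))
  [8] K(S(S(KS)(KI(IK)K)))
  [9] K(S(S(KS)(IK)))
  [10] K(S(S(KS)K))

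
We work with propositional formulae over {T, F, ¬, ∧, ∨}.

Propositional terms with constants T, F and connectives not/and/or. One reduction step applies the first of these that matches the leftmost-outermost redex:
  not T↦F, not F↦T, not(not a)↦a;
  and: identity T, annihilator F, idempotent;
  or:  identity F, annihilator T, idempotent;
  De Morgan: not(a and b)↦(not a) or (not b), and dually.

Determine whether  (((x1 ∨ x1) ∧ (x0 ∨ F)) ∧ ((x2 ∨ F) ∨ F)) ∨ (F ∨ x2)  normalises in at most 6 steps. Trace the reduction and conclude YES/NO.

  start: (((x1 ∨ x1) ∧ (x0 ∨ F)) ∧ ((x2 ∨ F) ∨ F)) ∨ (F ∨ x2)
  step 1: ((x1 ∧ (x0 ∨ F)) ∧ ((x2 ∨ F) ∨ F)) ∨ (F ∨ x2)
  step 2: ((x1 ∧ x0) ∧ ((x2 ∨ F) ∨ F)) ∨ (F ∨ x2)
  step 3: ((x1 ∧ x0) ∧ (x2 ∨ F)) ∨ (F ∨ x2)
  step 4: ((x1 ∧ x0) ∧ x2) ∨ (F ∨ x2)
  step 5: ((x1 ∧ x0) ∧ x2) ∨ x2

Answer: YES — reaches normal form ((x1 ∧ x0) ∧ x2) ∨ x2 in 5 ≤ 6 steps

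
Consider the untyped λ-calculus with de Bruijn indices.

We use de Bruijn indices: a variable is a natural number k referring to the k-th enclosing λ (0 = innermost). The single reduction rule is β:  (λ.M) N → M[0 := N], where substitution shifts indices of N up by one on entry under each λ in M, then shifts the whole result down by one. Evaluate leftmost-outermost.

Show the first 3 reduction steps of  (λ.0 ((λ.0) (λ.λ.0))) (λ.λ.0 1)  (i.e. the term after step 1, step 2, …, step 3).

  start: (λ.0 ((λ.0) (λ.λ.0))) (λ.λ.0 1)
  →1  (λ.λ.0 1) ((λ.0) (λ.λ.0))
  →2  λ.0 ((λ.0) (λ.λ.0))
  →3  λ.0 (λ.λ.0)

Answer: after 3 steps: λ.0 (λ.λ.0)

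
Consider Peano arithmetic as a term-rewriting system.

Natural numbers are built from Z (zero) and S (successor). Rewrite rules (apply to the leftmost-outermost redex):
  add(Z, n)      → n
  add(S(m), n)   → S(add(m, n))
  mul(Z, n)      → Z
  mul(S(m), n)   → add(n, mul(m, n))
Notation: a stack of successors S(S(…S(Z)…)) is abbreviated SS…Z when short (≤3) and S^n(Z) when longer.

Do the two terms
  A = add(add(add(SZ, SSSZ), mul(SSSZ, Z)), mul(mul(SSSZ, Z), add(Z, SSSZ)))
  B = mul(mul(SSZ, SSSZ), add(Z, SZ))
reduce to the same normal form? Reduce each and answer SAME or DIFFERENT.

Answer: DIFFERENT — A ⇓ S^4(Z), B ⇓ S^6(Z)

Reduction:
Term A:
  start: add(add(add(SZ, SSSZ), mul(SSSZ, Z)), mul(mul(SSSZ, Z), add(Z, SSSZ)))
  step 1: add(add(S(add(Z, SSSZ)), mul(SSSZ, Z)), mul(mul(SSSZ, Z), add(Z, SSSZ)))
  step 2: add(S(add(add(Z, SSSZ), mul(SSSZ, Z))), mul(mul(SSSZ, Z), add(Z, SSSZ)))
  step 3: S(add(add(add(Z, SSSZ), mul(SSSZ, Z)), mul(mul(SSSZ, Z), add(Z, SSSZ))))
  step 4: S(add(add(SSSZ, mul(SSSZ, Z)), mul(mul(SSSZ, Z), add(Z, SSSZ))))
  step 5: S(add(S(add(SSZ, mul(SSSZ, Z))), mul(mul(SSSZ, Z), add(Z, SSSZ))))
  step 6: S(S(add(add(SSZ, mul(SSSZ, Z)), mul(mul(SSSZ, Z), add(Z, SSSZ)))))
  step 7: S(S(add(S(add(SZ, mul(SSSZ, Z))), mul(mul(SSSZ, Z), add(Z, SSSZ)))))
  step 8: S(S(S(add(add(SZ, mul(SSSZ, Z)), mul(mul(SSSZ, Z), add(Z, SSSZ))))))
  step 9: S(S(S(add(S(add(Z, mul(SSSZ, Z))), mul(mul(SSSZ, Z), add(Z, SSSZ))))))
  step 10: S(S(S(S(add(add(Z, mul(SSSZ, Z)), mul(mul(SSSZ, Z), add(Z, SSSZ)))))))
  step 11: S(S(S(S(add(mul(SSSZ, Z), mul(mul(SSSZ, Z), add(Z, SSSZ)))))))
  step 12: S(S(S(S(add(add(Z, mul(SSZ, Z)), mul(mul(SSSZ, Z), add(Z, SSSZ)))))))
  step 13: S(S(S(S(add(mul(SSZ, Z), mul(mul(SSSZ, Z), add(Z, SSSZ)))))))
  step 14: S(S(S(S(add(add(Z, mul(SZ, Z)), mul(mul(SSSZ, Z), add(Z, SSSZ)))))))
  step 15: S(S(S(S(add(mul(SZ, Z), mul(mul(SSSZ, Z), add(Z, SSSZ)))))))
  step 16: S(S(S(S(add(add(Z, mul(Z, Z)), mul(mul(SSSZ, Z), add(Z, SSSZ)))))))
  step 17: S(S(S(S(add(mul(Z, Z), mul(mul(SSSZ, Z), add(Z, SSSZ)))))))
  step 18: S(S(S(S(add(Z, mul(mul(SSSZ, Z), add(Z, SSSZ)))))))
  step 19: S(S(S(S(mul(mul(SSSZ, Z), add(Z, SSSZ))))))
  step 20: S(S(S(S(mul(add(Z, mul(SSZ, Z)), add(Z, SSSZ))))))
  step 21: S(S(S(S(mul(mul(SSZ, Z), add(Z, SSSZ))))))
  step 22: S(S(S(S(mul(add(Z, mul(SZ, Z)), add(Z, SSSZ))))))
  step 23: S(S(S(S(mul(mul(SZ, Z), add(Z, SSSZ))))))
  step 24: S(S(S(S(mul(add(Z, mul(Z, Z)), add(Z, SSSZ))))))
  step 25: S(S(S(S(mul(mul(Z, Z), add(Z, SSSZ))))))
  step 26: S(S(S(S(mul(Z, add(Z, SSSZ))))))
  step 27: S^4(Z)

Term B:
  start: mul(mul(SSZ, SSSZ), add(Z, SZ))
  step 1: mul(add(SSSZ, mul(SZ, SSSZ)), add(Z, SZ))
  step 2: mul(S(add(SSZ, mul(SZ, SSSZ))), add(Z, SZ))
  step 3: add(add(Z, SZ), mul(add(SSZ, mul(SZ, SSSZ)), add(Z, SZ)))
  step 4: add(SZ, mul(add(SSZ, mul(SZ, SSSZ)), add(Z, SZ)))
  step 5: S(add(Z, mul(add(SSZ, mul(SZ, SSSZ)), add(Z, SZ))))
  step 6: S(mul(add(SSZ, mul(SZ, SSSZ)), add(Z, SZ)))
  step 7: S(mul(S(add(SZ, mul(SZ, SSSZ))), add(Z, SZ)))
  step 8: S(add(add(Z, SZ), mul(add(SZ, mul(SZ, SSSZ)), add(Z, SZ))))
  step 9: S(add(SZ, mul(add(SZ, mul(SZ, SSSZ)), add(Z, SZ))))
  step 10: S(S(add(Z, mul(add(SZ, mul(SZ, SSSZ)), add(Z, SZ)))))
  step 11: S(S(mul(add(SZ, mul(SZ, SSSZ)), add(Z, SZ))))
  step 12: S(S(mul(S(add(Z, mul(SZ, SSSZ))), add(Z, SZ))))
  step 13: S(S(add(add(Z, SZ), mul(add(Z, mul(SZ, SSSZ)), add(Z, SZ)))))
  step 14: S(S(add(SZ, mul(add(Z, mul(SZ, SSSZ)), add(Z, SZ)))))
  step 15: S(S(S(add(Z, mul(add(Z, mul(SZ, SSSZ)), add(Z, SZ))))))
  step 16: S(S(S(mul(add(Z, mul(SZ, SSSZ)), add(Z, SZ)))))
  step 17: S(S(S(mul(mul(SZ, SSSZ), add(Z, SZ)))))
  step 18: S(S(S(mul(add(SSSZ, mul(Z, SSSZ)), add(Z, SZ)))))
  step 19: S(S(S(mul(S(add(SSZ, mul(Z, SSSZ))), add(Z, SZ)))))
  step 20: S(S(S(add(add(Z, SZ), mul(add(SSZ, mul(Z, SSSZ)), add(Z, SZ))))))
  step 21: S(S(S(add(SZ, mul(add(SSZ, mul(Z, SSSZ)), add(Z, SZ))))))
  step 22: S(S(S(S(add(Z, mul(add(SSZ, mul(Z, SSSZ)), add(Z, SZ)))))))
  step 23: S(S(S(S(mul(add(SSZ, mul(Z, SSSZ)), add(Z, SZ))))))
  step 24: S(S(S(S(mul(S(add(SZ, mul(Z, SSSZ))), add(Z, SZ))))))
  step 25: S(S(S(S(add(add(Z, SZ), mul(add(SZ, mul(Z, SSSZ)), add(Z, SZ)))))))
  step 26: S(S(S(S(add(SZ, mul(add(SZ, mul(Z, SSSZ)), add(Z, SZ)))))))
  step 27: S(S(S(S(S(add(Z, mul(add(SZ, mul(Z, SSSZ)), add(Z, SZ))))))))
  step 28: S(S(S(S(S(mul(add(SZ, mul(Z, SSSZ)), add(Z, SZ)))))))
  step 29: S(S(S(S(S(mul(S(add(Z, mul(Z, SSSZ))), add(Z, SZ)))))))
  step 30: S(S(S(S(S(add(add(Z, SZ), mul(add(Z, mul(Z, SSSZ)), add(Z, SZ))))))))
  step 31: S(S(S(S(S(add(SZ, mul(add(Z, mul(Z, SSSZ)), add(Z, SZ))))))))
  step 32: S(S(S(S(S(S(add(Z, mul(add(Z, mul(Z, SSSZ)), add(Z, SZ)))))))))
  step 33: S(S(S(S(S(S(mul(add(Z, mul(Z, SSSZ)), add(Z, SZ))))))))
  step 34: S(S(S(S(S(S(mul(mul(Z, SSSZ), add(Z, SZ))))))))
  step 35: S(S(S(S(S(S(mul(Z, add(Z, SZ))))))))
  step 36: S^6(Z)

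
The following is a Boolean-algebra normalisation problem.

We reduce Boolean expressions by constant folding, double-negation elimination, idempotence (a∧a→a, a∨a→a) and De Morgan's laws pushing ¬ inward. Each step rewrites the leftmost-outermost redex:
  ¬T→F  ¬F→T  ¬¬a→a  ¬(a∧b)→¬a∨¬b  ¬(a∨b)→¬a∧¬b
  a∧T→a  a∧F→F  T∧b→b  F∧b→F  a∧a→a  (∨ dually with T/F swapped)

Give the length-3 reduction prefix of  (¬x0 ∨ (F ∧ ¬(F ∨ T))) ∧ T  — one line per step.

  start: (¬x0 ∨ (F ∧ ¬(F ∨ T))) ∧ T
  →1  ¬x0 ∨ (F ∧ ¬(F ∨ T))
  →2  ¬x0 ∨ F
  →3  ¬x0

Answer: after 3 steps: ¬x0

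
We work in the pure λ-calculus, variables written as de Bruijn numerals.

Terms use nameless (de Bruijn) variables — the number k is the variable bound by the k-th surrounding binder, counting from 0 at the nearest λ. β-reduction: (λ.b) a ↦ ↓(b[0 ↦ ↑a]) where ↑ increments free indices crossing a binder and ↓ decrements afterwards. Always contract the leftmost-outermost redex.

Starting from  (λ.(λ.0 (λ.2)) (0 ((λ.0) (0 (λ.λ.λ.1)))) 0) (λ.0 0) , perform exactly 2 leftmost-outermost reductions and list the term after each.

Answer: after 2 steps: (λ.0 0) ((λ.0) ((λ.0 0) (λ.λ.λ.1))) (λ.λ.0 0) (λ.0 0)

Derivation:
  start: (λ.(λ.0 (λ.2)) (0 ((λ.0) (0 (λ.λ.λ.1)))) 0) (λ.0 0)
  step 1: (λ.0 (λ.λ.0 0)) ((λ.0 0) ((λ.0) ((λ.0 0) (λ.λ.λ.1)))) (λ.0 0)
  step 2: (λ.0 0) ((λ.0) ((λ.0 0) (λ.λ.λ.1))) (λ.λ.0 0) (λ.0 0)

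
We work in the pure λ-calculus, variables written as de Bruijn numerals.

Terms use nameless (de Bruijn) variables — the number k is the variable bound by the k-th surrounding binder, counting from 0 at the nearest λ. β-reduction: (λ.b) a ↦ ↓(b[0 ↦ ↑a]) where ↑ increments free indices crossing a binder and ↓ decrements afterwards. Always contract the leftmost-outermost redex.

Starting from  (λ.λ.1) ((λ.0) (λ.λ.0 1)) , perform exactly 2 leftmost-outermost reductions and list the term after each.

Answer: after 2 steps: λ.λ.λ.0 1

Reduction:
  start: (λ.λ.1) ((λ.0) (λ.λ.0 1))
  →1  λ.(λ.0) (λ.λ.0 1)
  →2  λ.λ.λ.0 1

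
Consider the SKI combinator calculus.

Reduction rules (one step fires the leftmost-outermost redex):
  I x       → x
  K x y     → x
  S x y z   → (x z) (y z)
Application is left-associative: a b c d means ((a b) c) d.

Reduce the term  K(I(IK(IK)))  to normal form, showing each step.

  start: K(I(IK(IK)))
  →1  K(IK(IK))
  →2  K(K(IK))
  →3  K(KK)

Answer: normal form = K(KK)  (in 3 steps)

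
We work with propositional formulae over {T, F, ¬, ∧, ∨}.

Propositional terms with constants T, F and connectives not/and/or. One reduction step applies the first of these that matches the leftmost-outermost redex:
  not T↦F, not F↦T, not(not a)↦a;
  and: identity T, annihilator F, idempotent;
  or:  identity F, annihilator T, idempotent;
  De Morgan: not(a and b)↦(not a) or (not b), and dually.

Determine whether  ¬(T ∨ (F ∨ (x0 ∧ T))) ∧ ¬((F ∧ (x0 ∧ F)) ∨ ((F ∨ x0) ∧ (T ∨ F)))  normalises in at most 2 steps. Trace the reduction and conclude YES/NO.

  start: ¬(T ∨ (F ∨ (x0 ∧ T))) ∧ ¬((F ∧ (x0 ∧ F)) ∨ ((F ∨ x0) ∧ (T ∨ F)))
  [1] (¬T ∧ ¬(F ∨ (x0 ∧ T))) ∧ ¬((F ∧ (x0 ∧ F)) ∨ ((F ∨ x0) ∧ (T ∨ F)))
  [2] (F ∧ ¬(F ∨ (x0 ∧ T))) ∧ ¬((F ∧ (x0 ∧ F)) ∨ ((F ∨ x0) ∧ (T ∨ F)))

Answer: NO — after 2 steps the term is (F ∧ ¬(F ∨ (x0 ∧ T))) ∧ ¬((F ∧ (x0 ∧ F)) ∨ ((F ∨ x0) ∧ (T ∨ F))), not yet normal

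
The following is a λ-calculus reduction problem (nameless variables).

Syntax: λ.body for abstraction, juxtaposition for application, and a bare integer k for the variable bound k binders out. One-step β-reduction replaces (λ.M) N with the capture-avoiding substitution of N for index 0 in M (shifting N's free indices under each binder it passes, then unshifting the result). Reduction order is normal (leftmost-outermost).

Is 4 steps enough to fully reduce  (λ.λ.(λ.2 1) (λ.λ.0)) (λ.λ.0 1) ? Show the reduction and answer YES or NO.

  start: (λ.λ.(λ.2 1) (λ.λ.0)) (λ.λ.0 1)
  [1] λ.(λ.(λ.λ.0 1) 1) (λ.λ.0)
  [2] λ.(λ.λ.0 1) 0
  [3] λ.λ.0 1

Answer: YES — reaches normal form λ.λ.0 1 in 3 ≤ 4 steps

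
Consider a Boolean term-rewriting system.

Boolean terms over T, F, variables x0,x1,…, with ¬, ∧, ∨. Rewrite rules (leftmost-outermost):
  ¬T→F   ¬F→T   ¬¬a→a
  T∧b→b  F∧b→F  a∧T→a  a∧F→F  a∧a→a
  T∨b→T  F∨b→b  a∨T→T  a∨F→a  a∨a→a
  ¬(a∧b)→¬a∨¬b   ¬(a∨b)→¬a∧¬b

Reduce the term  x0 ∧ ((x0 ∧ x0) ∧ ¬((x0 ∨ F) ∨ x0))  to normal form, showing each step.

Answer: normal form = x0 ∧ (x0 ∧ ¬x0)  (in 6 steps)

Derivation:
  start: x0 ∧ ((x0 ∧ x0) ∧ ¬((x0 ∨ F) ∨ x0))
  →1  x0 ∧ (x0 ∧ ¬((x0 ∨ F) ∨ x0))
  →2  x0 ∧ (x0 ∧ (¬(x0 ∨ F) ∧ ¬x0))
  →3  x0 ∧ (x0 ∧ ((¬x0 ∧ ¬F) ∧ ¬x0))
  →4  x0 ∧ (x0 ∧ ((¬x0 ∧ T) ∧ ¬x0))
  →5  x0 ∧ (x0 ∧ (¬x0 ∧ ¬x0))
  →6  x0 ∧ (x0 ∧ ¬x0)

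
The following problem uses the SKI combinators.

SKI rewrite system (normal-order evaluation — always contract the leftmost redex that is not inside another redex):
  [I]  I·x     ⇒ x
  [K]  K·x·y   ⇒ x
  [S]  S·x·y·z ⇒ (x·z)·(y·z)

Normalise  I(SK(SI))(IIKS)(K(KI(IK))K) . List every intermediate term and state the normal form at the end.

Answer: normal form = S  (in 6 steps)

Reduction:
  start: I(SK(SI))(IIKS)(K(KI(IK))K)
  →1  SK(SI)(IIKS)(K(KI(IK))K)
  →2  K(IIKS)(SI(IIKS))(K(KI(IK))K)
  →3  IIKS(K(KI(IK))K)
  →4  IKS(K(KI(IK))K)
  →5  KS(K(KI(IK))K)
  →6  S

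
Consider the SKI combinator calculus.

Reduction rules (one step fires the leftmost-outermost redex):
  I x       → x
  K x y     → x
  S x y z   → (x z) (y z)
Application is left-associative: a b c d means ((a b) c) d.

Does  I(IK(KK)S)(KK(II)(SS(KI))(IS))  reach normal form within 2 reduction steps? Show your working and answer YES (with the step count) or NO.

  start: I(IK(KK)S)(KK(II)(SS(KI))(IS))
  →1  IK(KK)S(KK(II)(SS(KI))(IS))
  →2  K(KK)S(KK(II)(SS(KI))(IS))

Answer: NO — after 2 steps the term is K(KK)S(KK(II)(SS(KI))(IS)), not yet normal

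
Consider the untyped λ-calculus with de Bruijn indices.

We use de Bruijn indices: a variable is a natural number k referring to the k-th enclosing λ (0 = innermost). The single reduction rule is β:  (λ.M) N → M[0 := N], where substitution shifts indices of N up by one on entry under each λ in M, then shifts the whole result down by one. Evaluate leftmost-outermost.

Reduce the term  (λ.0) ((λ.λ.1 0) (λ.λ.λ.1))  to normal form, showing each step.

  start: (λ.0) ((λ.λ.1 0) (λ.λ.λ.1))
  [1] (λ.λ.1 0) (λ.λ.λ.1)
  [2] λ.(λ.λ.λ.1) 0
  [3] λ.λ.λ.1

Answer: normal form = λ.λ.λ.1  (in 3 steps)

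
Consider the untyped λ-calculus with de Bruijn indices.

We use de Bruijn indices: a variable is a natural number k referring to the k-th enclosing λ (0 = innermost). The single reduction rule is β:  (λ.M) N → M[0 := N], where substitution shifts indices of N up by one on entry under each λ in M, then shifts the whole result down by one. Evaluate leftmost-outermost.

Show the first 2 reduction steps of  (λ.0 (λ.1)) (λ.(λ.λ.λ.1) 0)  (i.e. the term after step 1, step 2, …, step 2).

  start: (λ.0 (λ.1)) (λ.(λ.λ.λ.1) 0)
  step 1: (λ.(λ.λ.λ.1) 0) (λ.λ.(λ.λ.λ.1) 0)
  step 2: (λ.λ.λ.1) (λ.λ.(λ.λ.λ.1) 0)

Answer: after 2 steps: (λ.λ.λ.1) (λ.λ.(λ.λ.λ.1) 0)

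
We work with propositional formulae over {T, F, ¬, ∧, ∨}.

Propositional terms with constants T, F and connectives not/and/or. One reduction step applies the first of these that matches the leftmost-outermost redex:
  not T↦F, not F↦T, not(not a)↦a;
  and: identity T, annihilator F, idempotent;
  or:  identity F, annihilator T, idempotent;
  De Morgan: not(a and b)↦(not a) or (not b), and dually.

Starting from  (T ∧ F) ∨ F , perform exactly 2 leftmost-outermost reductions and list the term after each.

Answer: after 2 steps: F

Reduction:
  start: (T ∧ F) ∨ F
  [1] T ∧ F
  [2] F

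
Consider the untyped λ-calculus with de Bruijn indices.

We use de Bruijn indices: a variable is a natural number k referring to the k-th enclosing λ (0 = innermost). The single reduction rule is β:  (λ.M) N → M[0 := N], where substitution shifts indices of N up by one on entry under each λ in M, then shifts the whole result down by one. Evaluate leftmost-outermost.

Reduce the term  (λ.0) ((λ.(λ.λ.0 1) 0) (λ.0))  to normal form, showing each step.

Answer: normal form = λ.0 (λ.0)  (in 3 steps)

Reduction:
  start: (λ.0) ((λ.(λ.λ.0 1) 0) (λ.0))
  [1] (λ.(λ.λ.0 1) 0) (λ.0)
  [2] (λ.λ.0 1) (λ.0)
  [3] λ.0 (λ.0)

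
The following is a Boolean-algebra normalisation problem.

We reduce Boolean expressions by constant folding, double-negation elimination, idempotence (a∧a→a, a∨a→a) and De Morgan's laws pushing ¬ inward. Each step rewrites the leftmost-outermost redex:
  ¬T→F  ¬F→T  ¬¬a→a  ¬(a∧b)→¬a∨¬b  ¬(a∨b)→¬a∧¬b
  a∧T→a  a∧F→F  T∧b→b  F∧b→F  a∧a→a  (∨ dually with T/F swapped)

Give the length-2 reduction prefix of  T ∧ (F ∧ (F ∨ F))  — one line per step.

  start: T ∧ (F ∧ (F ∨ F))
  [1] F ∧ (F ∨ F)
  [2] F

Answer: after 2 steps: F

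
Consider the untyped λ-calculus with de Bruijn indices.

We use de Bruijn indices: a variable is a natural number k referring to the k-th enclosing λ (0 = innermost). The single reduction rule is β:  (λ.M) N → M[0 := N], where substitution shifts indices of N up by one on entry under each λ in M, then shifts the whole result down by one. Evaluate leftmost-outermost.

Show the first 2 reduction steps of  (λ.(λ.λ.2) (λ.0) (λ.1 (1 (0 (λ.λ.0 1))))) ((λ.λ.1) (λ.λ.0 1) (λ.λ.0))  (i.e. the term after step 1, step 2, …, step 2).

  start: (λ.(λ.λ.2) (λ.0) (λ.1 (1 (0 (λ.λ.0 1))))) ((λ.λ.1) (λ.λ.0 1) (λ.λ.0))
  →1  (λ.λ.(λ.λ.1) (λ.λ.0 1) (λ.λ.0)) (λ.0) (λ.(λ.λ.1) (λ.λ.0 1) (λ.λ.0) ((λ.λ.1) (λ.λ.0 1) (λ.λ.0) (0 (λ.λ.0 1))))
  →2  (λ.(λ.λ.1) (λ.λ.0 1) (λ.λ.0)) (λ.(λ.λ.1) (λ.λ.0 1) (λ.λ.0) ((λ.λ.1) (λ.λ.0 1) (λ.λ.0) (0 (λ.λ.0 1))))

Answer: after 2 steps: (λ.(λ.λ.1) (λ.λ.0 1) (λ.λ.0)) (λ.(λ.λ.1) (λ.λ.0 1) (λ.λ.0) ((λ.λ.1) (λ.λ.0 1) (λ.λ.0) (0 (λ.λ.0 1))))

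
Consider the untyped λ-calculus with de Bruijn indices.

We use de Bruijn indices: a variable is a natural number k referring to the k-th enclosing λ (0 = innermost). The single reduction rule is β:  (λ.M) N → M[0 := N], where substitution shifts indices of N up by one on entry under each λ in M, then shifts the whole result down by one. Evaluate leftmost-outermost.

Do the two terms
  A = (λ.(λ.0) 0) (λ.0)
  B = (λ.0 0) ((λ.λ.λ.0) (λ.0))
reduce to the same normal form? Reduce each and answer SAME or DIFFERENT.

Answer: SAME — A ⇓ λ.0, B ⇓ λ.0

Working:
Term A:
  start: (λ.(λ.0) 0) (λ.0)
  step 1: (λ.0) (λ.0)
  step 2: λ.0

Term B:
  start: (λ.0 0) ((λ.λ.λ.0) (λ.0))
  step 1: (λ.λ.λ.0) (λ.0) ((λ.λ.λ.0) (λ.0))
  step 2: (λ.λ.0) ((λ.λ.λ.0) (λ.0))
  step 3: λ.0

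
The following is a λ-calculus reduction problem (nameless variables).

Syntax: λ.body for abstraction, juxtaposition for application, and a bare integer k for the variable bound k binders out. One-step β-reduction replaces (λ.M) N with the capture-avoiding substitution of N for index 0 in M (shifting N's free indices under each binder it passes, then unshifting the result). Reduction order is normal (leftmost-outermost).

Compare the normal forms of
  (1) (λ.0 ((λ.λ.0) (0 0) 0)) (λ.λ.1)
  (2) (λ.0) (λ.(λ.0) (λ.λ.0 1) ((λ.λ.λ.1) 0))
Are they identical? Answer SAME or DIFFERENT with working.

Term A:
  start: (λ.0 ((λ.λ.0) (0 0) 0)) (λ.λ.1)
  →1  (λ.λ.1) ((λ.λ.0) ((λ.λ.1) (λ.λ.1)) (λ.λ.1))
  →2  λ.(λ.λ.0) ((λ.λ.1) (λ.λ.1)) (λ.λ.1)
  →3  λ.(λ.0) (λ.λ.1)
  →4  λ.λ.λ.1

Term B:
  start: (λ.0) (λ.(λ.0) (λ.λ.0 1) ((λ.λ.λ.1) 0))
  →1  λ.(λ.0) (λ.λ.0 1) ((λ.λ.λ.1) 0)
  →2  λ.(λ.λ.0 1) ((λ.λ.λ.1) 0)
  →3  λ.λ.0 ((λ.λ.λ.1) 1)
  →4  λ.λ.0 (λ.λ.1)

Answer: DIFFERENT — A ⇓ λ.λ.λ.1, B ⇓ λ.λ.0 (λ.λ.1)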